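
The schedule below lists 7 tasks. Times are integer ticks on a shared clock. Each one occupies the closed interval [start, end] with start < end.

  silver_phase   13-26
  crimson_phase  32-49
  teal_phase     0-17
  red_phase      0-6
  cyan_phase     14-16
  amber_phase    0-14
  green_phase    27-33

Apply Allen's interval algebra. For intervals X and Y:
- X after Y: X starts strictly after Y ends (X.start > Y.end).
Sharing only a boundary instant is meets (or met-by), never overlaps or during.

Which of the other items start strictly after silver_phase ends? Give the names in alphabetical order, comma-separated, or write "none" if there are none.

crimson_phase, green_phase

Target silver_phase = [13, 26].
amber_phase [0, 14] → overlaps → no.
crimson_phase [32, 49] → after → yes.
cyan_phase [14, 16] → during → no.
green_phase [27, 33] → after → yes.
red_phase [0, 6] → before → no.
teal_phase [0, 17] → overlaps → no.
Result: crimson_phase, green_phase.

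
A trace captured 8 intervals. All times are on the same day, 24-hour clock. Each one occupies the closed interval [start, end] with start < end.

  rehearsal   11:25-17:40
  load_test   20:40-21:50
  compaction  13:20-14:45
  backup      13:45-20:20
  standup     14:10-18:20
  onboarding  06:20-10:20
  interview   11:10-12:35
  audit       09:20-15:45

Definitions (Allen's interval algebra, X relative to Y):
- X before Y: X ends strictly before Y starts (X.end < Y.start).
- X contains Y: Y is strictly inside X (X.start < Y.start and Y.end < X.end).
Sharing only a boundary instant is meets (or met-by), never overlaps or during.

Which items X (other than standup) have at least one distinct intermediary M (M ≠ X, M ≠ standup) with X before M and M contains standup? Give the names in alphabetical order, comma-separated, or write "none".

interview, onboarding

Target standup = [14:10, 18:20].
Intermediaries M with M contains standup: backup.
Via backup — items with X before backup: interview, onboarding.
Union: interview, onboarding.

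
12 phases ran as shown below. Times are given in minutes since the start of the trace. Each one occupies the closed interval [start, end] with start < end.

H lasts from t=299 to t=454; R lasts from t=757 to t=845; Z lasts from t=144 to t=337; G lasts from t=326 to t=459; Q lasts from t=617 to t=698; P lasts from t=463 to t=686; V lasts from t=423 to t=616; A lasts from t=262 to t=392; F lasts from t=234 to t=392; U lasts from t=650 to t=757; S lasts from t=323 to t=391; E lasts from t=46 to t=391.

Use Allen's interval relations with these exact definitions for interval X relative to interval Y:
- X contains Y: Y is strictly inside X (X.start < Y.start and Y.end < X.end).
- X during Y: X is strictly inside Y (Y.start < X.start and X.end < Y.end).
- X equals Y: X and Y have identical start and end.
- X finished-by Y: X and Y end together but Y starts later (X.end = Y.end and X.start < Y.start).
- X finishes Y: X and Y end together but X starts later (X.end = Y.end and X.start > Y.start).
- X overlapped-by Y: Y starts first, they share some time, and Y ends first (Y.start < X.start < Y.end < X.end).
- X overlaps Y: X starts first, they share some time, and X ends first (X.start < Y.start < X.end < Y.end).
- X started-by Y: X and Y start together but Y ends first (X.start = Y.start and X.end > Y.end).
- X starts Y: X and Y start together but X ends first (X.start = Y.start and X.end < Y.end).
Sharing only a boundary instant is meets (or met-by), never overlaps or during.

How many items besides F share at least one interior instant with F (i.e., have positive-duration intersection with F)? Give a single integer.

Target F = [t=234, t=392].
A [t=262, t=392] → finishes → counts.
E [t=46, t=391] → overlaps → counts.
G [t=326, t=459] → overlapped-by → counts.
H [t=299, t=454] → overlapped-by → counts.
P [t=463, t=686] → after → no.
Q [t=617, t=698] → after → no.
R [t=757, t=845] → after → no.
S [t=323, t=391] → during → counts.
U [t=650, t=757] → after → no.
V [t=423, t=616] → after → no.
Z [t=144, t=337] → overlaps → counts.
Total: 6.

6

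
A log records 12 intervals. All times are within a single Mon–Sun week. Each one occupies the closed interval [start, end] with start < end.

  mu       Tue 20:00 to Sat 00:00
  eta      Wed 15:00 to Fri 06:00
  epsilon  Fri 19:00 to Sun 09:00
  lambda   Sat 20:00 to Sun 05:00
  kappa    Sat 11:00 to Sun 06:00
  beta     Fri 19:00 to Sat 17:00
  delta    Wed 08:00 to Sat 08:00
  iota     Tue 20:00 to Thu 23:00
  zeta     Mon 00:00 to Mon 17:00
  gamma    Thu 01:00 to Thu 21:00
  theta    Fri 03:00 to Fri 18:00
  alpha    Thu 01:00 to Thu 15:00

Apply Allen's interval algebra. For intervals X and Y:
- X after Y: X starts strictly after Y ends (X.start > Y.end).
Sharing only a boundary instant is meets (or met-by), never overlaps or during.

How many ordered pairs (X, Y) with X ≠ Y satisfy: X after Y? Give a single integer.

39

Checking all 132 ordered pairs for relation 'after'; matching pairs in alphabetical order:
(alpha, zeta): alpha after zeta ✓
(beta, alpha): beta after alpha ✓
(beta, eta): beta after eta ✓
(beta, gamma): beta after gamma ✓
(beta, iota): beta after iota ✓
(beta, theta): beta after theta ✓
(beta, zeta): beta after zeta ✓
(delta, zeta): delta after zeta ✓
(epsilon, alpha): epsilon after alpha ✓
(epsilon, eta): epsilon after eta ✓
(epsilon, gamma): epsilon after gamma ✓
(epsilon, iota): epsilon after iota ✓
(epsilon, theta): epsilon after theta ✓
(epsilon, zeta): epsilon after zeta ✓
(eta, zeta): eta after zeta ✓
(gamma, zeta): gamma after zeta ✓
(iota, zeta): iota after zeta ✓
(kappa, alpha): kappa after alpha ✓
(kappa, delta): kappa after delta ✓
(kappa, eta): kappa after eta ✓
(kappa, gamma): kappa after gamma ✓
(kappa, iota): kappa after iota ✓
(kappa, mu): kappa after mu ✓
(kappa, theta): kappa after theta ✓
... plus 15 further pairs not listed.
Count: 39.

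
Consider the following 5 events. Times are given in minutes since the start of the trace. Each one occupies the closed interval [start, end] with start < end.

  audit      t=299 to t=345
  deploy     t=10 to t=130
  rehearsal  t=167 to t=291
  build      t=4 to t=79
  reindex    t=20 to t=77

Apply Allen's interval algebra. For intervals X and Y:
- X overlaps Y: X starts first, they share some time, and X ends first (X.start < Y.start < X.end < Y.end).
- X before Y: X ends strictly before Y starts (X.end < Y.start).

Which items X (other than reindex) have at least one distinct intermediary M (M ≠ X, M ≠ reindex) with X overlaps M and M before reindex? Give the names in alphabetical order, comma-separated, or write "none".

none

Target reindex = [t=20, t=77].
Intermediaries M with M before reindex: none.
Union: none.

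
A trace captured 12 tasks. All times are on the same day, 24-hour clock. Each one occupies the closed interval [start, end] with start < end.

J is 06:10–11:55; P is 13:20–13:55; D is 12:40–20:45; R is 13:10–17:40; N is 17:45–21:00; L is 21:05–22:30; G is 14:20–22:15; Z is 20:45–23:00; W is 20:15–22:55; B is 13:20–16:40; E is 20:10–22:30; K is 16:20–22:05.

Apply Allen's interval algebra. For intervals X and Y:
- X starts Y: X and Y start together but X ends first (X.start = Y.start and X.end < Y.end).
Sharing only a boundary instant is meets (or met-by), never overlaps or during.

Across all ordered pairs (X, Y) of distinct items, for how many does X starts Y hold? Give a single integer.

Checking all 132 ordered pairs for relation 'starts'; matching pairs in alphabetical order:
(P, B): P starts B ✓
Count: 1.

1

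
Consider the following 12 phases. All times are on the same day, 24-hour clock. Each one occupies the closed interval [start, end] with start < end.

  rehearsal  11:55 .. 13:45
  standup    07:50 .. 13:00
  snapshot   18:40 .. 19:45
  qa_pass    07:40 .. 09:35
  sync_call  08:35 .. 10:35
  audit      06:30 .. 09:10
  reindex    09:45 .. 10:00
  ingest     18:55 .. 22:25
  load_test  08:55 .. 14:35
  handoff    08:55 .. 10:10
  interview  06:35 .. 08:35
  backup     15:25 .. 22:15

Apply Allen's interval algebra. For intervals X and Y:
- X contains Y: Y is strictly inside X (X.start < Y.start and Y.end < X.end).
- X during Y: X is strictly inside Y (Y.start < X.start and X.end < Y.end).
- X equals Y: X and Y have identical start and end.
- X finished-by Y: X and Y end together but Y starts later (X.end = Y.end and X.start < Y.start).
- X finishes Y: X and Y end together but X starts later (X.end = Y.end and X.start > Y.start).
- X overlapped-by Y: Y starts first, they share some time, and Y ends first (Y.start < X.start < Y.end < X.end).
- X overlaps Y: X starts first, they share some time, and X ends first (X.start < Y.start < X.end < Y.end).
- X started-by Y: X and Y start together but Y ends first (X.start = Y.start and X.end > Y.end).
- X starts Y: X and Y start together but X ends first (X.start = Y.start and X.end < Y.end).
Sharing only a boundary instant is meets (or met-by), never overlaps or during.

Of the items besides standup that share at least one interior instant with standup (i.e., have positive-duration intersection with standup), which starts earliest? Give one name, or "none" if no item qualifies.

audit

Target standup = [07:50, 13:00].
audit [06:30, 09:10] → overlaps → candidate.
backup [15:25, 22:15] → after → excluded.
handoff [08:55, 10:10] → during → candidate.
ingest [18:55, 22:25] → after → excluded.
interview [06:35, 08:35] → overlaps → candidate.
load_test [08:55, 14:35] → overlapped-by → candidate.
qa_pass [07:40, 09:35] → overlaps → candidate.
rehearsal [11:55, 13:45] → overlapped-by → candidate.
reindex [09:45, 10:00] → during → candidate.
snapshot [18:40, 19:45] → after → excluded.
sync_call [08:35, 10:35] → during → candidate.
Among candidates, earliest start is 06:30 → audit.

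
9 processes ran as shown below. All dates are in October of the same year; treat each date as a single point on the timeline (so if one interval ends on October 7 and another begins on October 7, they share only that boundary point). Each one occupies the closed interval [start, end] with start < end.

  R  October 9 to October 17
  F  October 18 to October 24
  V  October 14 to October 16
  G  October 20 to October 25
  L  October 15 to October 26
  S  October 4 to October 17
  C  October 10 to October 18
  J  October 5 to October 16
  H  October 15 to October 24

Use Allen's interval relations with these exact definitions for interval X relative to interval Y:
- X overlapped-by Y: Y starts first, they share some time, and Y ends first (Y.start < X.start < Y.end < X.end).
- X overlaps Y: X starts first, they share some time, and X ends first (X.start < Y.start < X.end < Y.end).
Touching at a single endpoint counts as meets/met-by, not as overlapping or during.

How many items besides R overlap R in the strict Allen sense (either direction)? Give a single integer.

4

Target R = [October 9, October 17].
C [October 10, October 18] → overlapped-by → counts.
F [October 18, October 24] → after → no.
G [October 20, October 25] → after → no.
H [October 15, October 24] → overlapped-by → counts.
J [October 5, October 16] → overlaps → counts.
L [October 15, October 26] → overlapped-by → counts.
S [October 4, October 17] → finished-by → no.
V [October 14, October 16] → during → no.
Total: 4.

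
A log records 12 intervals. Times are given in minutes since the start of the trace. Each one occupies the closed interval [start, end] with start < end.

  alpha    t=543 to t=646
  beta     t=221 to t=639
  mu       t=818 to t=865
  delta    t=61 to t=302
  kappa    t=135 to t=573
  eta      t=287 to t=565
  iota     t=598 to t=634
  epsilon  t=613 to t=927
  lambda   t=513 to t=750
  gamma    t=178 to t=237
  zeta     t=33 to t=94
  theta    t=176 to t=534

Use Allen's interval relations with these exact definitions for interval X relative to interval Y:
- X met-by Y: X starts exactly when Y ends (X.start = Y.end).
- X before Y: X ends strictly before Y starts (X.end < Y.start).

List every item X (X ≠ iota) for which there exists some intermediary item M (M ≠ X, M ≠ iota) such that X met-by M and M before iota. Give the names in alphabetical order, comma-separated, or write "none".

none

Target iota = [t=598, t=634].
Intermediaries M with M before iota: delta, eta, gamma, kappa, theta, zeta.
Via delta — items with X met-by delta: none.
Via eta — items with X met-by eta: none.
Via gamma — items with X met-by gamma: none.
Via kappa — items with X met-by kappa: none.
Via theta — items with X met-by theta: none.
Via zeta — items with X met-by zeta: none.
Union: none.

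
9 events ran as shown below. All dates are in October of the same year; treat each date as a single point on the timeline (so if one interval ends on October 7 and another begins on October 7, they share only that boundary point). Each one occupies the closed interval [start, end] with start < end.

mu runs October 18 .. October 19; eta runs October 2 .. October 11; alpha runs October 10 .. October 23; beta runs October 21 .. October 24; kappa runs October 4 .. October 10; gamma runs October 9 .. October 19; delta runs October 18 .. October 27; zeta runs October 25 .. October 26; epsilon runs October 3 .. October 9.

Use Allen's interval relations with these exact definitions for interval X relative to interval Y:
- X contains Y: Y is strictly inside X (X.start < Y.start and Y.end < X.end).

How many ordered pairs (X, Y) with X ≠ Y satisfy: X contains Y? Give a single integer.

5

Checking all 72 ordered pairs for relation 'contains'; matching pairs in alphabetical order:
(alpha, mu): alpha contains mu ✓
(delta, beta): delta contains beta ✓
(delta, zeta): delta contains zeta ✓
(eta, epsilon): eta contains epsilon ✓
(eta, kappa): eta contains kappa ✓
Count: 5.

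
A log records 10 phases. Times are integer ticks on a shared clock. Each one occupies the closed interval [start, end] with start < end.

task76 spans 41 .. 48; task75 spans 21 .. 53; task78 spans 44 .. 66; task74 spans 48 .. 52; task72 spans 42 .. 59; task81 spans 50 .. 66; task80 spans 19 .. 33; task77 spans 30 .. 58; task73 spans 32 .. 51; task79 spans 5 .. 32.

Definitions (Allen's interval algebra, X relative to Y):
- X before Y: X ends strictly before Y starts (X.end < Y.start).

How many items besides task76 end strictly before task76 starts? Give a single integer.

Target task76 = [41, 48].
task72 [42, 59] → overlapped-by → no.
task73 [32, 51] → contains → no.
task74 [48, 52] → met-by → no.
task75 [21, 53] → contains → no.
task77 [30, 58] → contains → no.
task78 [44, 66] → overlapped-by → no.
task79 [5, 32] → before → counts.
task80 [19, 33] → before → counts.
task81 [50, 66] → after → no.
Total: 2.

2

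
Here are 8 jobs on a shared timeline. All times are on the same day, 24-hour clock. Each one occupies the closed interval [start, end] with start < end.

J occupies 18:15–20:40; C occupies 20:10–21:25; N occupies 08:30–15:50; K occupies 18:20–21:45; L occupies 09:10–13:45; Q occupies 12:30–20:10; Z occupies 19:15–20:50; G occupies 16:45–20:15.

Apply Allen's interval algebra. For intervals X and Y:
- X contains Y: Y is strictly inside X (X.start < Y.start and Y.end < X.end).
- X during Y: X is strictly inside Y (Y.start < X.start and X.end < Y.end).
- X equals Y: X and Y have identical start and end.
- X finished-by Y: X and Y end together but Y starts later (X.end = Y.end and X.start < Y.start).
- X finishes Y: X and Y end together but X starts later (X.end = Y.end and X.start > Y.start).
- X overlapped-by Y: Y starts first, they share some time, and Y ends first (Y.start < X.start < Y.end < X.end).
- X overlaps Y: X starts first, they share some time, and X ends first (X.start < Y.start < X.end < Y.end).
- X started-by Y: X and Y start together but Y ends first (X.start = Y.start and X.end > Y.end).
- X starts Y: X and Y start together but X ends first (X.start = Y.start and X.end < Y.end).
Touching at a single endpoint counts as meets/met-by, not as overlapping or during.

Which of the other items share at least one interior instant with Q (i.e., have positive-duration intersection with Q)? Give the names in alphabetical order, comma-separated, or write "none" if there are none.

Target Q = [12:30, 20:10].
C [20:10, 21:25] → met-by → no.
G [16:45, 20:15] → overlapped-by → yes.
J [18:15, 20:40] → overlapped-by → yes.
K [18:20, 21:45] → overlapped-by → yes.
L [09:10, 13:45] → overlaps → yes.
N [08:30, 15:50] → overlaps → yes.
Z [19:15, 20:50] → overlapped-by → yes.
Result: G, J, K, L, N, Z.

G, J, K, L, N, Z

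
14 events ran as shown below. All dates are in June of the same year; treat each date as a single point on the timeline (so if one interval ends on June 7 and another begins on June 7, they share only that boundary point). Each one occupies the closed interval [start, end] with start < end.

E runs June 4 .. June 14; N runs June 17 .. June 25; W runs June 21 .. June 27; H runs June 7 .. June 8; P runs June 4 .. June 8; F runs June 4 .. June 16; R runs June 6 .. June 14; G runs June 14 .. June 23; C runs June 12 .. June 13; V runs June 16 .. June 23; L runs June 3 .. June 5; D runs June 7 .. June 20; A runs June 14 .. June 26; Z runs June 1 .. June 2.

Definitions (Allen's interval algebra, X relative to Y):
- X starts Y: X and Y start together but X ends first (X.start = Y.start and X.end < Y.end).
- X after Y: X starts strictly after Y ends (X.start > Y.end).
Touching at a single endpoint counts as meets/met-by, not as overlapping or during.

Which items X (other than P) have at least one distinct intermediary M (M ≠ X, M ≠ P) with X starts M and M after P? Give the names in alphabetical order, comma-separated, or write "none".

G

Target P = [June 4, June 8].
Intermediaries M with M after P: A, C, G, N, V, W.
Via A — items with X starts A: G.
Via C — items with X starts C: none.
Via G — items with X starts G: none.
Via N — items with X starts N: none.
Via V — items with X starts V: none.
Via W — items with X starts W: none.
Union: G.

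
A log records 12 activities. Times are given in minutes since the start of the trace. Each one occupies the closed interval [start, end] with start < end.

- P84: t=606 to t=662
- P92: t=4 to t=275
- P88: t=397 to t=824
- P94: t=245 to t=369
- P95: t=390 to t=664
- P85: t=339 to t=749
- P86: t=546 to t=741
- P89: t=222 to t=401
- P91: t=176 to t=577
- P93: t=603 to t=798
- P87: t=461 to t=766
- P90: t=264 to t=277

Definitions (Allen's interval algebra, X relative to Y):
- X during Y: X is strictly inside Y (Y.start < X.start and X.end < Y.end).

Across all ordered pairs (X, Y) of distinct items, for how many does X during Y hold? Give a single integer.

18

Checking all 132 ordered pairs for relation 'during'; matching pairs in alphabetical order:
(P84, P85): P84 during P85 ✓
(P84, P86): P84 during P86 ✓
(P84, P87): P84 during P87 ✓
(P84, P88): P84 during P88 ✓
(P84, P93): P84 during P93 ✓
(P84, P95): P84 during P95 ✓
(P86, P85): P86 during P85 ✓
(P86, P87): P86 during P87 ✓
(P86, P88): P86 during P88 ✓
(P87, P88): P87 during P88 ✓
(P89, P91): P89 during P91 ✓
(P90, P89): P90 during P89 ✓
(P90, P91): P90 during P91 ✓
(P90, P94): P90 during P94 ✓
(P93, P88): P93 during P88 ✓
(P94, P89): P94 during P89 ✓
(P94, P91): P94 during P91 ✓
(P95, P85): P95 during P85 ✓
Count: 18.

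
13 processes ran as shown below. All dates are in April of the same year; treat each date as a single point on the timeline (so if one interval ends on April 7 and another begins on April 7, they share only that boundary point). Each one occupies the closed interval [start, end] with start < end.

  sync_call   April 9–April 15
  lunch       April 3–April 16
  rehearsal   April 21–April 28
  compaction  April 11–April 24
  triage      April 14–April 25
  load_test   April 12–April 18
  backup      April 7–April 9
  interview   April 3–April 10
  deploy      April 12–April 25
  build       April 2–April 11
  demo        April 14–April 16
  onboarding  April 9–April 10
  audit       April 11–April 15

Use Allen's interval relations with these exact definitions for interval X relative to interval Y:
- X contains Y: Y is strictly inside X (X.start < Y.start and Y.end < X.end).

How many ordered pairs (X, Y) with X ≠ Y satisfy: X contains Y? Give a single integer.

Checking all 156 ordered pairs for relation 'contains'; matching pairs in alphabetical order:
(build, backup): build contains backup ✓
(build, interview): build contains interview ✓
(build, onboarding): build contains onboarding ✓
(compaction, demo): compaction contains demo ✓
(compaction, load_test): compaction contains load_test ✓
(deploy, demo): deploy contains demo ✓
(interview, backup): interview contains backup ✓
(load_test, demo): load_test contains demo ✓
(lunch, audit): lunch contains audit ✓
(lunch, backup): lunch contains backup ✓
(lunch, onboarding): lunch contains onboarding ✓
(lunch, sync_call): lunch contains sync_call ✓
Count: 12.

12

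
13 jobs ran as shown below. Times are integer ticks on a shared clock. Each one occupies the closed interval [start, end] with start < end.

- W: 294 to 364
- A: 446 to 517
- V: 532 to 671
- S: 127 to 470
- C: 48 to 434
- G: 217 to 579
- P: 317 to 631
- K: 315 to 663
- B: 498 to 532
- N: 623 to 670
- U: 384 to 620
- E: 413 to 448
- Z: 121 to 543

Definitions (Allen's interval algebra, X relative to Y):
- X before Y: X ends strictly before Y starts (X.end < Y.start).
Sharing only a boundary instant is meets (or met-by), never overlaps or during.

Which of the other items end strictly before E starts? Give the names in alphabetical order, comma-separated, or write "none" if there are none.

W

Target E = [413, 448].
A [446, 517] → overlapped-by → no.
B [498, 532] → after → no.
C [48, 434] → overlaps → no.
G [217, 579] → contains → no.
K [315, 663] → contains → no.
N [623, 670] → after → no.
P [317, 631] → contains → no.
S [127, 470] → contains → no.
U [384, 620] → contains → no.
V [532, 671] → after → no.
W [294, 364] → before → yes.
Z [121, 543] → contains → no.
Result: W.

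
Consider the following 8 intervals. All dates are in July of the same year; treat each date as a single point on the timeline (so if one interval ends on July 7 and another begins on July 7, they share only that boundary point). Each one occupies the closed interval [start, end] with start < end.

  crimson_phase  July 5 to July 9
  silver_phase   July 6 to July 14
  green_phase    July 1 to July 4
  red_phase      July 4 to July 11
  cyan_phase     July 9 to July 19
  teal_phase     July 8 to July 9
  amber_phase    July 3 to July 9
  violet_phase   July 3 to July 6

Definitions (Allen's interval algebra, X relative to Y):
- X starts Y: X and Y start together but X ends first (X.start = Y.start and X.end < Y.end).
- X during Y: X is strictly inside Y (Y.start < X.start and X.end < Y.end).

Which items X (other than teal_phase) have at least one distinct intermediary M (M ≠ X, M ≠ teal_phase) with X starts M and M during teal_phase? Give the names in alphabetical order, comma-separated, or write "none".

none

Target teal_phase = [July 8, July 9].
Intermediaries M with M during teal_phase: none.
Union: none.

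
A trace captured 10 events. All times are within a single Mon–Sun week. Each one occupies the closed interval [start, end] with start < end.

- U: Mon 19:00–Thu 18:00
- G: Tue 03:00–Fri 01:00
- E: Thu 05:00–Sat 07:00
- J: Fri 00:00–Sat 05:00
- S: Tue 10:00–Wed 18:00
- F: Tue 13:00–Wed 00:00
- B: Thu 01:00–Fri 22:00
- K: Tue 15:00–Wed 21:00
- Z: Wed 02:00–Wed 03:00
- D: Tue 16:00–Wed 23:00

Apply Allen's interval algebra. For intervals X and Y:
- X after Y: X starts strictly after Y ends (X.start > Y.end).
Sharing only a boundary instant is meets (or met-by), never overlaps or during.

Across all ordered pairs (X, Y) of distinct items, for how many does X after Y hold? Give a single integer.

Checking all 90 ordered pairs for relation 'after'; matching pairs in alphabetical order:
(B, D): B after D ✓
(B, F): B after F ✓
(B, K): B after K ✓
(B, S): B after S ✓
(B, Z): B after Z ✓
(E, D): E after D ✓
(E, F): E after F ✓
(E, K): E after K ✓
(E, S): E after S ✓
(E, Z): E after Z ✓
(J, D): J after D ✓
(J, F): J after F ✓
(J, K): J after K ✓
(J, S): J after S ✓
(J, U): J after U ✓
(J, Z): J after Z ✓
(Z, F): Z after F ✓
Count: 17.

17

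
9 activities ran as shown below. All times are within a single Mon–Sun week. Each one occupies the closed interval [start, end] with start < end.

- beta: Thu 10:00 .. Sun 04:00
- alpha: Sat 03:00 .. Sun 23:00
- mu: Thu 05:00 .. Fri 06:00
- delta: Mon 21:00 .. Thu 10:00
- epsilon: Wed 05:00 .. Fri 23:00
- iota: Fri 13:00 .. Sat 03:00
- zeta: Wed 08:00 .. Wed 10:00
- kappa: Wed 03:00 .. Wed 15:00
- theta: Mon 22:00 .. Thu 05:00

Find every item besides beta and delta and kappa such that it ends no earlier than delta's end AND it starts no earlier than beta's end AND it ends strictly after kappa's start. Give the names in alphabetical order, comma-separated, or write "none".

Conditions: its end is no earlier than delta's end (X.end >= Thu 10:00) AND its start is no earlier than beta's end (X.start >= Sun 04:00) AND its end is strictly after kappa's start (X.end > Wed 03:00).
alpha: end Sun 23:00 >= Thu 10:00? ✓; start Sat 03:00 >= Sun 04:00? ✗; end Sun 23:00 > Wed 03:00? ✓ → no.
epsilon: end Fri 23:00 >= Thu 10:00? ✓; start Wed 05:00 >= Sun 04:00? ✗; end Fri 23:00 > Wed 03:00? ✓ → no.
iota: end Sat 03:00 >= Thu 10:00? ✓; start Fri 13:00 >= Sun 04:00? ✗; end Sat 03:00 > Wed 03:00? ✓ → no.
mu: end Fri 06:00 >= Thu 10:00? ✓; start Thu 05:00 >= Sun 04:00? ✗; end Fri 06:00 > Wed 03:00? ✓ → no.
theta: end Thu 05:00 >= Thu 10:00? ✗; start Mon 22:00 >= Sun 04:00? ✗; end Thu 05:00 > Wed 03:00? ✓ → no.
zeta: end Wed 10:00 >= Thu 10:00? ✗; start Wed 08:00 >= Sun 04:00? ✗; end Wed 10:00 > Wed 03:00? ✓ → no.
Result: none.

none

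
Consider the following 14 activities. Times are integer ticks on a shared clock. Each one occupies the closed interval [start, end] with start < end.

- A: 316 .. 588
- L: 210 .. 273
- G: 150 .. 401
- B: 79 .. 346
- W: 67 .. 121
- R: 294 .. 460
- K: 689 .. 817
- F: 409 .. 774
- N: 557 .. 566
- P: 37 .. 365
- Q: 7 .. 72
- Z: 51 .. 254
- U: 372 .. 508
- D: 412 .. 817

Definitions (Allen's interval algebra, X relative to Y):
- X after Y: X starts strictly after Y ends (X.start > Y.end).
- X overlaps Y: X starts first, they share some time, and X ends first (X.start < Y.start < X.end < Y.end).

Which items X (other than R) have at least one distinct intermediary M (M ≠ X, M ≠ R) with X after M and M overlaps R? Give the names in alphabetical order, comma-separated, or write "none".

Target R = [294, 460].
Intermediaries M with M overlaps R: B, G, P.
Via B — items with X after B: D, F, K, N, U.
Via G — items with X after G: D, F, K, N.
Via P — items with X after P: D, F, K, N, U.
Union: D, F, K, N, U.

D, F, K, N, U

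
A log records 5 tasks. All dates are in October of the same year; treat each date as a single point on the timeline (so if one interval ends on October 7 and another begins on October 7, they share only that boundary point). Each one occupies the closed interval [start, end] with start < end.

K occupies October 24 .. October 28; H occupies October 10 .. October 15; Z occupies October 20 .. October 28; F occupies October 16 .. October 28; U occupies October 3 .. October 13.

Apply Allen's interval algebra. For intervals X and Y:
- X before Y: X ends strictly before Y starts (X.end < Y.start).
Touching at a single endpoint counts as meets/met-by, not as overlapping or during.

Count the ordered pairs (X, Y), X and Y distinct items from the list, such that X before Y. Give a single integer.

Checking all 20 ordered pairs for relation 'before'; matching pairs in alphabetical order:
(H, F): H before F ✓
(H, K): H before K ✓
(H, Z): H before Z ✓
(U, F): U before F ✓
(U, K): U before K ✓
(U, Z): U before Z ✓
Count: 6.

6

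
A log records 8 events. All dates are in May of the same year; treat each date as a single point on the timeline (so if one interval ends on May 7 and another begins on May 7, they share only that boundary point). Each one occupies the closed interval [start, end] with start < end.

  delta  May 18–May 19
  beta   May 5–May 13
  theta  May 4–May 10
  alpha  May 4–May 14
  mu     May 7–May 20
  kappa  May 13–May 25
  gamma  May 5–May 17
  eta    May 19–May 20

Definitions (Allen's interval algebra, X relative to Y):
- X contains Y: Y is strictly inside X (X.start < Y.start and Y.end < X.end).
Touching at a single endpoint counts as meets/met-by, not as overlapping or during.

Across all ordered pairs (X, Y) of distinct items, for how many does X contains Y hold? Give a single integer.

Checking all 56 ordered pairs for relation 'contains'; matching pairs in alphabetical order:
(alpha, beta): alpha contains beta ✓
(kappa, delta): kappa contains delta ✓
(kappa, eta): kappa contains eta ✓
(mu, delta): mu contains delta ✓
Count: 4.

4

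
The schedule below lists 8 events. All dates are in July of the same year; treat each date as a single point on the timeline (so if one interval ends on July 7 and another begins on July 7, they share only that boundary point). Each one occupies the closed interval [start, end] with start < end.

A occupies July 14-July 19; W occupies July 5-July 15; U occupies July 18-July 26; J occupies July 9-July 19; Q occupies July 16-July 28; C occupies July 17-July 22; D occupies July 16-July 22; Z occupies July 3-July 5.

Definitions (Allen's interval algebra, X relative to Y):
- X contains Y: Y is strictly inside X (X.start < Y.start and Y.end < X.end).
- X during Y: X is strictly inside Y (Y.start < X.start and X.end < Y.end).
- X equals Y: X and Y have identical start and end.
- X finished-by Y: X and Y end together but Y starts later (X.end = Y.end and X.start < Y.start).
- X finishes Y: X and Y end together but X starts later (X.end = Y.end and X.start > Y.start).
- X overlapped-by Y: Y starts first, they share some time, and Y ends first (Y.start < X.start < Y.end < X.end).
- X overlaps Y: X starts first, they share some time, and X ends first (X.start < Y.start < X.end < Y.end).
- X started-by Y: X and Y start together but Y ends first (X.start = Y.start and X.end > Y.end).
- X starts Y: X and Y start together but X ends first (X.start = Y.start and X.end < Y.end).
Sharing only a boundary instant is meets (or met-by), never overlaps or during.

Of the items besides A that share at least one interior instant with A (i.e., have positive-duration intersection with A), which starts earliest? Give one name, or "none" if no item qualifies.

W

Target A = [July 14, July 19].
C [July 17, July 22] → overlapped-by → candidate.
D [July 16, July 22] → overlapped-by → candidate.
J [July 9, July 19] → finished-by → candidate.
Q [July 16, July 28] → overlapped-by → candidate.
U [July 18, July 26] → overlapped-by → candidate.
W [July 5, July 15] → overlaps → candidate.
Z [July 3, July 5] → before → excluded.
Among candidates, earliest start is July 5 → W.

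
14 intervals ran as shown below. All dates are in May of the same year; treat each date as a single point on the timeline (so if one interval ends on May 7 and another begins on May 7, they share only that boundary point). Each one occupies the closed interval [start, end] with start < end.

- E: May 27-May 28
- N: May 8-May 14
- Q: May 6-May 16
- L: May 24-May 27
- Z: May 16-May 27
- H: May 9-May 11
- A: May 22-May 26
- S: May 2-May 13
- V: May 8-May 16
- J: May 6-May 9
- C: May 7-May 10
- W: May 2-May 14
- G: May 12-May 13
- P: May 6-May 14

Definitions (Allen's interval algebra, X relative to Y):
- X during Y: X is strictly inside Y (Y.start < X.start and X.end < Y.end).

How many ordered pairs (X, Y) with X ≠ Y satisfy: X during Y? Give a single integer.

Checking all 182 ordered pairs for relation 'during'; matching pairs in alphabetical order:
(A, Z): A during Z ✓
(C, P): C during P ✓
(C, Q): C during Q ✓
(C, S): C during S ✓
(C, W): C during W ✓
(G, N): G during N ✓
(G, P): G during P ✓
(G, Q): G during Q ✓
(G, V): G during V ✓
(G, W): G during W ✓
(H, N): H during N ✓
(H, P): H during P ✓
(H, Q): H during Q ✓
(H, S): H during S ✓
(H, V): H during V ✓
(H, W): H during W ✓
(J, S): J during S ✓
(J, W): J during W ✓
(N, Q): N during Q ✓
Count: 19.

19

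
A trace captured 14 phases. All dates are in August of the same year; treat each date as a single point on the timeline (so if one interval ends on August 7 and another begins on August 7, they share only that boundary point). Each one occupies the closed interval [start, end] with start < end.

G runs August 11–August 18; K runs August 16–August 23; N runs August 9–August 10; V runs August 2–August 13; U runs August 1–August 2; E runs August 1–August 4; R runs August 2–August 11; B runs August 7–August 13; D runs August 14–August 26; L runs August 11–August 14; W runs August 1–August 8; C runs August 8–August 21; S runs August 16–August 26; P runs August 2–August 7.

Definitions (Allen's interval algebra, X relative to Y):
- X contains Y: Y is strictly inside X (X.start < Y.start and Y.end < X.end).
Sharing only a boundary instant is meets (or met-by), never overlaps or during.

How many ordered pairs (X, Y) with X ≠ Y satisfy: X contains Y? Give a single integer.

Checking all 182 ordered pairs for relation 'contains'; matching pairs in alphabetical order:
(B, N): B contains N ✓
(C, G): C contains G ✓
(C, L): C contains L ✓
(C, N): C contains N ✓
(D, K): D contains K ✓
(R, N): R contains N ✓
(V, N): V contains N ✓
(W, P): W contains P ✓
Count: 8.

8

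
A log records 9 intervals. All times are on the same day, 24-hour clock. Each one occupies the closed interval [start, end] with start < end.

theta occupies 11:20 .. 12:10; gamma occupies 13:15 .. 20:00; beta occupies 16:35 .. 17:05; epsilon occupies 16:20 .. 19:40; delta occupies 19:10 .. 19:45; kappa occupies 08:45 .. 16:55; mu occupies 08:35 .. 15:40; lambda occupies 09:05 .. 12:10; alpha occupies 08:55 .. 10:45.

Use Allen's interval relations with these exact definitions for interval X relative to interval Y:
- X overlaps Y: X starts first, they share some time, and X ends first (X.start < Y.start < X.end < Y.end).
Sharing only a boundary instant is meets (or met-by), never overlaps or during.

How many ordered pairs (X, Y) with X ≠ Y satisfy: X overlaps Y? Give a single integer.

7

Checking all 72 ordered pairs for relation 'overlaps'; matching pairs in alphabetical order:
(alpha, lambda): alpha overlaps lambda ✓
(epsilon, delta): epsilon overlaps delta ✓
(kappa, beta): kappa overlaps beta ✓
(kappa, epsilon): kappa overlaps epsilon ✓
(kappa, gamma): kappa overlaps gamma ✓
(mu, gamma): mu overlaps gamma ✓
(mu, kappa): mu overlaps kappa ✓
Count: 7.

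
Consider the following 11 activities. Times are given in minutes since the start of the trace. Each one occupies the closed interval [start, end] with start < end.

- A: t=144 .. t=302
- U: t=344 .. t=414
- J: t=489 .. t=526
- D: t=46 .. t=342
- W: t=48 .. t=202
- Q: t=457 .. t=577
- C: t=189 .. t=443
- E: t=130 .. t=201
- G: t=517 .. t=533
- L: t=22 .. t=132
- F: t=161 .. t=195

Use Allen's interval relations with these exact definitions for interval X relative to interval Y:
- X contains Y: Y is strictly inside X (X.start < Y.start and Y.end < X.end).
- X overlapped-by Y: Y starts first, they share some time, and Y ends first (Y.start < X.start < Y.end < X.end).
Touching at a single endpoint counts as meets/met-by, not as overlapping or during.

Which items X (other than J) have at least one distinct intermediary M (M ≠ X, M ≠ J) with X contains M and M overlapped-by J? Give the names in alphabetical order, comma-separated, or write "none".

Target J = [t=489, t=526].
Intermediaries M with M overlapped-by J: G.
Via G — items with X contains G: Q.
Union: Q.

Q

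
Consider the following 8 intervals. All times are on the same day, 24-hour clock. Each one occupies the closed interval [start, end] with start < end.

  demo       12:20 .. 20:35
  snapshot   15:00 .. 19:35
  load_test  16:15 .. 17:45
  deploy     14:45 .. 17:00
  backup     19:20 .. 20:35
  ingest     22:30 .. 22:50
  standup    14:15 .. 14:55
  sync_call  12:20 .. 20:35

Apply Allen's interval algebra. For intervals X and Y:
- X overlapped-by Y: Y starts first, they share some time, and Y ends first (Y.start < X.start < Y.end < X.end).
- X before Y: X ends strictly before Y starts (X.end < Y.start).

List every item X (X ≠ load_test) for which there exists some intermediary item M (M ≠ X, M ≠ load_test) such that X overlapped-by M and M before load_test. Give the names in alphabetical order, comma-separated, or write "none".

deploy

Target load_test = [16:15, 17:45].
Intermediaries M with M before load_test: standup.
Via standup — items with X overlapped-by standup: deploy.
Union: deploy.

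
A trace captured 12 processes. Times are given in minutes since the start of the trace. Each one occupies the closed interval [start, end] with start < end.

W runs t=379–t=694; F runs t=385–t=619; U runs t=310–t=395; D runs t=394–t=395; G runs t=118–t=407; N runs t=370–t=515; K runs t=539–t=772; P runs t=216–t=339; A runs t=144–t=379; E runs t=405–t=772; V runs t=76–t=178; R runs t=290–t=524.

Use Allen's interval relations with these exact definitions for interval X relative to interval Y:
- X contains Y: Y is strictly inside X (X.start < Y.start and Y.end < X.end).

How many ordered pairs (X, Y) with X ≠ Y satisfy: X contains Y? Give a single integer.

12

Checking all 132 ordered pairs for relation 'contains'; matching pairs in alphabetical order:
(A, P): A contains P ✓
(F, D): F contains D ✓
(G, A): G contains A ✓
(G, D): G contains D ✓
(G, P): G contains P ✓
(G, U): G contains U ✓
(N, D): N contains D ✓
(R, D): R contains D ✓
(R, N): R contains N ✓
(R, U): R contains U ✓
(W, D): W contains D ✓
(W, F): W contains F ✓
Count: 12.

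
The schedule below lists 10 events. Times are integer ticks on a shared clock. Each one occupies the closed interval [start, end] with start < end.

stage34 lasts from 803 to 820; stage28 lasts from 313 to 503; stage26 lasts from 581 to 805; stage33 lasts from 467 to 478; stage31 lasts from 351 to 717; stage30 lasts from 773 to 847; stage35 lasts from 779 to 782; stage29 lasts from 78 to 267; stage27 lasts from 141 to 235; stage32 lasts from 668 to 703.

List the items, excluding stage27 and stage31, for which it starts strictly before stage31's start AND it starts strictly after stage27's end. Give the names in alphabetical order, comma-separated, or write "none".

stage28

Conditions: its start is strictly before stage31's start (X.start < 351) AND its start is strictly after stage27's end (X.start > 235).
stage26: start 581 < 351? ✗; start 581 > 235? ✓ → no.
stage28: start 313 < 351? ✓; start 313 > 235? ✓ → yes.
stage29: start 78 < 351? ✓; start 78 > 235? ✗ → no.
stage30: start 773 < 351? ✗; start 773 > 235? ✓ → no.
stage32: start 668 < 351? ✗; start 668 > 235? ✓ → no.
stage33: start 467 < 351? ✗; start 467 > 235? ✓ → no.
stage34: start 803 < 351? ✗; start 803 > 235? ✓ → no.
stage35: start 779 < 351? ✗; start 779 > 235? ✓ → no.
Result: stage28.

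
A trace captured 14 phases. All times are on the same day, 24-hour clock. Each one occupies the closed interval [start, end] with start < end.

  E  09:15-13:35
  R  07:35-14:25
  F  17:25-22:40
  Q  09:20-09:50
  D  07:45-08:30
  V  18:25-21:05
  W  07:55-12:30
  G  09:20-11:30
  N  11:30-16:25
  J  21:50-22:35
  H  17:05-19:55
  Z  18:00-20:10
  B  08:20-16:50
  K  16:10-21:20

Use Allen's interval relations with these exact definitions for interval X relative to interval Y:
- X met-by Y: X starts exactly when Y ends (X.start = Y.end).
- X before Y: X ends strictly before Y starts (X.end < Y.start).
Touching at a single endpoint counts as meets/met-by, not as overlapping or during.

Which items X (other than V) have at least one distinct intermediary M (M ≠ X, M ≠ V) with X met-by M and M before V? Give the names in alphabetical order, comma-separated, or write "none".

Target V = [18:25, 21:05].
Intermediaries M with M before V: B, D, E, G, N, Q, R, W.
Via B — items with X met-by B: none.
Via D — items with X met-by D: none.
Via E — items with X met-by E: none.
Via G — items with X met-by G: N.
Via N — items with X met-by N: none.
Via Q — items with X met-by Q: none.
Via R — items with X met-by R: none.
Via W — items with X met-by W: none.
Union: N.

N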